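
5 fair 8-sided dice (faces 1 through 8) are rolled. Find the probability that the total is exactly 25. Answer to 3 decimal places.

0.068

There are 8^5 = 32768 equally likely outcomes.
The number of ordered 5-tuples from {1,…,8} summing to 25 is 2226.
P(sum = 25) = 2226/32768 = 1113/16384 ≈ 0.068.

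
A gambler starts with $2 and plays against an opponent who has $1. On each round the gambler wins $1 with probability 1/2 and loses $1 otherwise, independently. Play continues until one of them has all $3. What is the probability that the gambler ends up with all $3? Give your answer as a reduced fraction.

With a fair step, P(i) = ½P(i−1) + ½P(i+1) with P(0)=0, P(3)=1 has the linear solution P(i) = i/3.
P(2) = 2/3.

2/3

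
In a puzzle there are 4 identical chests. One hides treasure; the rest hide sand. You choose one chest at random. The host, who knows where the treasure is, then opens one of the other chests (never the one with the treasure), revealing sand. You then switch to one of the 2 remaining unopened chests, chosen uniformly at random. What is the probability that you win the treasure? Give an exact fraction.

3/8

Your original chest holds the treasure with probability 1/4, so the other 3 collectively hold it with probability 3/4.
The host can always find an empty chest to open, so this doesn't change that 3/4; it is now spread over the 2 remaining unopened chests.
P(win by switching) = (3/4) · (1/2) = 3/8.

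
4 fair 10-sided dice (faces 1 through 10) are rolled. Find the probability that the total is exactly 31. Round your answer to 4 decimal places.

0.0220

There are 10^4 = 10000 equally likely outcomes.
The number of ordered 4-tuples from {1,…,10} summing to 31 is 220.
P(sum = 31) = 220/10000 = 11/500 ≈ 0.0220.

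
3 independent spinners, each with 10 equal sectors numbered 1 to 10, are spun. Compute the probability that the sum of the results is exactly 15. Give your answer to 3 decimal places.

0.073

There are 10^3 = 1000 equally likely outcomes.
The number of ordered 3-tuples from {1,…,10} summing to 15 is 73.
P(sum = 15) = 73/1000 ≈ 0.073.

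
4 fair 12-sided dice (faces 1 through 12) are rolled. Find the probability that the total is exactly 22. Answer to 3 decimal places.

There are 12^4 = 20736 equally likely outcomes.
The number of ordered 4-tuples from {1,…,12} summing to 22 is 994.
P(sum = 22) = 994/20736 = 497/10368 ≈ 0.048.

0.048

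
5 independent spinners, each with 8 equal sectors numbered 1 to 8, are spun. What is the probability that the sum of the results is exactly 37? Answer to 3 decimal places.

There are 8^5 = 32768 equally likely outcomes.
The number of ordered 5-tuples from {1,…,8} summing to 37 is 35.
P(sum = 37) = 35/32768 ≈ 0.001.

0.001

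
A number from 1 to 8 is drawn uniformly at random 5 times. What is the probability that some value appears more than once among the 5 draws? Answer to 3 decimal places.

0.795

P(all 5 different) = 8/8 · 7/8 · ··· · 4/8 ≈ 0.205.
P(at least two equal) = 1 − 0.205 = 0.795.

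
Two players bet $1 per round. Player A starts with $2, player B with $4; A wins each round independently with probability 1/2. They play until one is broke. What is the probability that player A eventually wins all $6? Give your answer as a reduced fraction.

1/3

With a fair step, P(i) = ½P(i−1) + ½P(i+1) with P(0)=0, P(6)=1 has the linear solution P(i) = i/6.
P(2) = 2/6 = 1/3.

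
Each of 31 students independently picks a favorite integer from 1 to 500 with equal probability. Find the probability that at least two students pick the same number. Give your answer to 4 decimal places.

0.6131

It's easier to compute the probability that all 31 are distinct.
P(all distinct) = 500/500 · 499/500 · ··· · 470/500 ≈ 0.3869.
So the probability of at least one match is 1 − 0.3869 = 0.6131.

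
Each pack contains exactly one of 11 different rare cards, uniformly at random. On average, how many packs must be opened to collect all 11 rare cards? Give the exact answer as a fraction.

After i distinct types are collected, each trial gives a new one with probability (11−i)/11, so the expected wait for the next new type is 11/(11−i).
E = 11/11 + 11/10 + 11/9 + 11/8 + 11/7 + 11/6 + 11/5 + 11/4 + 11/3 + 11/2 + 11/1 = 83711/2520.

83711/2520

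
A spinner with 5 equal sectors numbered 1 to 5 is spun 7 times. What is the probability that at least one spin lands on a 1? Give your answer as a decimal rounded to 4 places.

P(no spin lands on a 1) = (4/5)^7 ≈ 0.2097.
P(at least one) = 1 − 0.2097 = 0.7903.

0.7903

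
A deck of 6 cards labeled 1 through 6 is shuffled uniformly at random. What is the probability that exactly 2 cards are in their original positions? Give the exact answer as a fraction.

3/16

Choose which 2 of the 6 are fixed: C(6,2) = 15 ways.
The remaining 4 must have no fixed point: D(4) = 9.
P = 15·9/720 = 3/16.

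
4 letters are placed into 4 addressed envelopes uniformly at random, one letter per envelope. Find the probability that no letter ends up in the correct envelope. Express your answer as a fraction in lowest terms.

3/8

This is the derangement probability: permutations of 4 with no fixed point.
D(4) = 4! · (1 − 1/1! + 1/2! − ··· + (−1)^4/4!) = 9.
P = 9/24 = 3/8.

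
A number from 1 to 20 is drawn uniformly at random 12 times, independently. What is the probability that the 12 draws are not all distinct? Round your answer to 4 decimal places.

P(all 12 different) = 20/20 · 19/20 · ··· · 9/20 ≈ 0.0147.
P(at least two equal) = 1 − 0.0147 = 0.9853.

0.9853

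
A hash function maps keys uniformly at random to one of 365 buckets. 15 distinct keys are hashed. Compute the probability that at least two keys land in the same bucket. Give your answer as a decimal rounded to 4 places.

0.2529

It's easier to compute the probability that all 15 are distinct.
P(all distinct) = 365/365 · 364/365 · ··· · 351/365 ≈ 0.7471.
So the probability of at least one match is 1 − 0.7471 = 0.2529.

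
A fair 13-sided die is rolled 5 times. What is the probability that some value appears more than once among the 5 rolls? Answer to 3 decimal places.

P(all 5 different) = 13/13 · 12/13 · ··· · 9/13 ≈ 0.416.
P(at least two equal) = 1 − 0.416 = 0.584.

0.584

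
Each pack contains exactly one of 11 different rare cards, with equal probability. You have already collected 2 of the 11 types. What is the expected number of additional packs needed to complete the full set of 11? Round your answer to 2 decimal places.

31.12

Starting from 2 distinct types, each trial gives a new one with probability (11−i)/11 when i types are held, so the wait for the next new type is 11/(11−i).
E = 11/9 + 11/8 + 11/7 + 11/6 + 11/5 + 11/4 + 11/3 + 11/2 + 11/1 = 78419/2520 ≈ 31.12.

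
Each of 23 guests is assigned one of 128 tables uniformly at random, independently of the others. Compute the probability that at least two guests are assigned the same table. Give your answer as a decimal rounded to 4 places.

0.8780

It's easier to compute the probability that all 23 are distinct.
P(all distinct) = 128/128 · 127/128 · ··· · 106/128 ≈ 0.1220.
So the probability of at least one match is 1 − 0.1220 = 0.8780.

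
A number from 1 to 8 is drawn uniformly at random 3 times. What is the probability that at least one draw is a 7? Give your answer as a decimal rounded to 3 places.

P(no draw is a 7) = (7/8)^3 ≈ 0.670.
P(at least one) = 1 − 0.670 = 0.330.

0.330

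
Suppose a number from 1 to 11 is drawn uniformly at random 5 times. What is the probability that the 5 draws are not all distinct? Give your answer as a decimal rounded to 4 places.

0.6558

P(all 5 different) = 11/11 · 10/11 · ··· · 7/11 ≈ 0.3442.
P(at least two equal) = 1 − 0.3442 = 0.6558.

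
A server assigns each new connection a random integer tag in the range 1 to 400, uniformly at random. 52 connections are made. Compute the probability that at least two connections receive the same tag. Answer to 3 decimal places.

0.969

It's easier to compute the probability that all 52 are distinct.
P(all distinct) = 400/400 · 399/400 · ··· · 349/400 ≈ 0.031.
So the probability of at least one match is 1 − 0.031 = 0.969.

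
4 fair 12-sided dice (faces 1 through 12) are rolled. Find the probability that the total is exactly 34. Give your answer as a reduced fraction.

There are 12^4 = 20736 equally likely outcomes.
The number of ordered 4-tuples from {1,…,12} summing to 34 is 640.
P(sum = 34) = 640/20736 = 5/162.

5/162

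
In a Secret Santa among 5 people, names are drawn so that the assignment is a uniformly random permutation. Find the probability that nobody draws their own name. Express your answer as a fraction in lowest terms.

This is the derangement probability: permutations of 5 with no fixed point.
D(5) = 5! · (1 − 1/1! + 1/2! − ··· + (−1)^5/5!) = 44.
P = 44/120 = 11/30.

11/30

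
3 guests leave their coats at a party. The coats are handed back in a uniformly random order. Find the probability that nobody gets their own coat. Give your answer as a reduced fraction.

1/3

This is the derangement probability: permutations of 3 with no fixed point.
D(3) = 3! · (1 − 1/1! + 1/2! − ··· + (−1)^3/3!) = 2.
P = 2/6 = 1/3.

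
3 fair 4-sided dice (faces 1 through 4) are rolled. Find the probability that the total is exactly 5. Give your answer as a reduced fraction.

There are 4^3 = 64 equally likely outcomes.
The number of ordered 3-tuples from {1,…,4} summing to 5 is 6.
P(sum = 5) = 6/64 = 3/32.

3/32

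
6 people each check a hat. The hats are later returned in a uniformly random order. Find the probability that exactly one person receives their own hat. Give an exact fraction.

Choose which one is fixed: C(6,1) = 6 ways.
The remaining 5 must have no fixed point: D(5) = 44.
P = 6·44/720 = 11/30.

11/30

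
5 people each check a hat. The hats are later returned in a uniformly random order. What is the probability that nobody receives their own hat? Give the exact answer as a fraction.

This is the derangement probability: permutations of 5 with no fixed point.
D(5) = 5! · (1 − 1/1! + 1/2! − ··· + (−1)^5/5!) = 44.
P = 44/120 = 11/30.

11/30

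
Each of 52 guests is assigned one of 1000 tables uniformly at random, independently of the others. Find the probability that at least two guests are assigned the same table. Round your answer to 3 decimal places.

0.741

It's easier to compute the probability that all 52 are distinct.
P(all distinct) = 1000/1000 · 999/1000 · ··· · 949/1000 ≈ 0.259.
So the probability of at least one match is 1 − 0.259 = 0.741.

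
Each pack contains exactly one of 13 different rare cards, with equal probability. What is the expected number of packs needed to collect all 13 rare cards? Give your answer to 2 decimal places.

41.34

After i distinct types are collected, each trial gives a new one with probability (13−i)/13, so the expected wait for the next new type is 13/(13−i).
E = 13/13 + 13/12 + 13/11 + 13/10 + 13/9 + 13/8 + 13/7 + 13/6 + 13/5 + 13/4 + 13/3 + 13/2 + 13/1 = 1145993/27720 ≈ 41.34.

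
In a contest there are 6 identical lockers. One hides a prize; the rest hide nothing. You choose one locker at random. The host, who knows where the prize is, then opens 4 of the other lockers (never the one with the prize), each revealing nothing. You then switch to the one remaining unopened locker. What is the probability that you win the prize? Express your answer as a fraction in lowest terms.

Your original locker holds the prize with probability 1/6, so the other 5 collectively hold it with probability 5/6.
The host can always find 4 empty lockers to open, so the reveals don't change that 5/6; it is now spread over the 1 remaining unopened locker.
P(win by switching) = (5/6) · (1/1) = 5/6.

5/6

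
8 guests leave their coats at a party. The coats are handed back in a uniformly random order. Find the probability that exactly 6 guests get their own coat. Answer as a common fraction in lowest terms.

1/1440

Choose which 6 of the 8 are fixed: C(8,6) = 28 ways.
The remaining 2 must have no fixed point: D(2) = 1.
P = 28·1/40320 = 1/1440.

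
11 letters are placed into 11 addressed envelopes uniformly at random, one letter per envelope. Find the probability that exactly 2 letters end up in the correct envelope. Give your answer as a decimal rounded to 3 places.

0.184

Choose which 2 of the 11 are fixed: C(11,2) = 55 ways.
The remaining 9 must have no fixed point: D(9) = 133496.
P = 55·133496/39916800 = 16687/90720 ≈ 0.184.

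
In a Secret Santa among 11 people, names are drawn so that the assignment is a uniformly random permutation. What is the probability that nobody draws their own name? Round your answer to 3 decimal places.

0.368

This is the derangement probability: permutations of 11 with no fixed point.
D(11) = 11! · (1 − 1/1! + 1/2! − ··· + (−1)^11/11!) = 14684570.
P = 14684570/39916800 = 1468457/3991680 ≈ 0.368.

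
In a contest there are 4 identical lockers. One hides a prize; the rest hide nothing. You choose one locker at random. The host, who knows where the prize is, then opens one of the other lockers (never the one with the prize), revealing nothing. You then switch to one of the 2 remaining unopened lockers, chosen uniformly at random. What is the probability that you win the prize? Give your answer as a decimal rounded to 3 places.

0.375

Your original locker holds the prize with probability 1/4, so the other 3 collectively hold it with probability 3/4.
The host can always find an empty locker to open, so this doesn't change that 3/4; it is now spread over the 2 remaining unopened lockers.
P(win by switching) = (3/4) · (1/2) = 3/8 ≈ 0.375.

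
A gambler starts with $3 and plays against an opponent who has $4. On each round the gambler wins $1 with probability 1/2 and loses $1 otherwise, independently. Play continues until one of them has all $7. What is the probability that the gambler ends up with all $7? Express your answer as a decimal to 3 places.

0.429

With a fair step, P(i) = ½P(i−1) + ½P(i+1) with P(0)=0, P(7)=1 has the linear solution P(i) = i/7.
P(3) = 3/7 ≈ 0.429.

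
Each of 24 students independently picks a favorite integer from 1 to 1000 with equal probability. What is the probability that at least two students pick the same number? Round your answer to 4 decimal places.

0.2428

It's easier to compute the probability that all 24 are distinct.
P(all distinct) = 1000/1000 · 999/1000 · ··· · 977/1000 ≈ 0.7572.
So the probability of at least one match is 1 − 0.7572 = 0.2428.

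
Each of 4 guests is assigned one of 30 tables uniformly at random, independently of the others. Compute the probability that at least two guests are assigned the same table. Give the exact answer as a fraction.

It's easier to compute the probability that all 4 are distinct.
P(all distinct) = 30/30 · 29/30 · ··· · 27/30 = 203/250.
So the probability of at least one match is 1 − 203/250 = 47/250.

47/250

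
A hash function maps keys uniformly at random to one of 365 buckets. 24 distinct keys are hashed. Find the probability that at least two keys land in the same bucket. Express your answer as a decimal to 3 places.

0.538

It's easier to compute the probability that all 24 are distinct.
P(all distinct) = 365/365 · 364/365 · ··· · 342/365 ≈ 0.462.
So the probability of at least one match is 1 − 0.462 = 0.538.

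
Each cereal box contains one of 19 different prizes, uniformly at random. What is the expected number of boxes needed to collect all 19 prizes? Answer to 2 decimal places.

After i distinct types are collected, each trial gives a new one with probability (19−i)/19, so the expected wait for the next new type is 19/(19−i).
E = 19/19 + 19/18 + 19/17 + 19/16 + 19/15 + 19/14 + 19/13 + 19/12 + 19/11 + 19/10 + 19/9 + 19/8 + 19/7 + 19/6 + 19/5 + 19/4 + 19/3 + 19/2 + 19/1 = 275295799/4084080 ≈ 67.41.

67.41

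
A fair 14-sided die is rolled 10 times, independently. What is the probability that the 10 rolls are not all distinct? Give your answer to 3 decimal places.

P(all 10 different) = 14/14 · 13/14 · ··· · 5/14 ≈ 0.013.
P(at least two equal) = 1 − 0.013 = 0.987.

0.987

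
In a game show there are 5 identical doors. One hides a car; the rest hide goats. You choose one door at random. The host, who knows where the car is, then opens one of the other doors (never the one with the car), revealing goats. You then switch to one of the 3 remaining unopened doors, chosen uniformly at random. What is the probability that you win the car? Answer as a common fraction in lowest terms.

Your original door holds the car with probability 1/5, so the other 4 collectively hold it with probability 4/5.
The host can always find an empty door to open, so this doesn't change that 4/5; it is now spread over the 3 remaining unopened doors.
P(win by switching) = (4/5) · (1/3) = 4/15.

4/15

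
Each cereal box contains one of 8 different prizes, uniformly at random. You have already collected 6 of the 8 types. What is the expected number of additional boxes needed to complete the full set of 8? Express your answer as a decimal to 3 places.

Starting from 6 distinct types, each trial gives a new one with probability (8−i)/8 when i types are held, so the wait for the next new type is 8/(8−i).
E = 8/2 + 8/1 = 12 ≈ 12.000.

12.000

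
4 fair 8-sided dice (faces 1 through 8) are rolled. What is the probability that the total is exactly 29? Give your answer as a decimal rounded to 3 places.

There are 8^4 = 4096 equally likely outcomes.
The number of ordered 4-tuples from {1,…,8} summing to 29 is 20.
P(sum = 29) = 20/4096 = 5/1024 ≈ 0.005.

0.005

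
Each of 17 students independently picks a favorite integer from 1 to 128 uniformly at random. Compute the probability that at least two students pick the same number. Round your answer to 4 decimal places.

It's easier to compute the probability that all 17 are distinct.
P(all distinct) = 128/128 · 127/128 · ··· · 112/128 ≈ 0.3291.
So the probability of at least one match is 1 − 0.3291 = 0.6709.

0.6709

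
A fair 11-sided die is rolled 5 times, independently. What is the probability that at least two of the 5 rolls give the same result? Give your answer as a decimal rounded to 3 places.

0.656

P(all 5 different) = 11/11 · 10/11 · ··· · 7/11 ≈ 0.344.
P(at least two equal) = 1 − 0.344 = 0.656.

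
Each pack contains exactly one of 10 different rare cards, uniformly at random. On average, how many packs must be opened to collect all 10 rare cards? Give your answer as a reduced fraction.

After i distinct types are collected, each trial gives a new one with probability (10−i)/10, so the expected wait for the next new type is 10/(10−i).
E = 10/10 + 10/9 + 10/8 + 10/7 + 10/6 + 10/5 + 10/4 + 10/3 + 10/2 + 10/1 = 7381/252.

7381/252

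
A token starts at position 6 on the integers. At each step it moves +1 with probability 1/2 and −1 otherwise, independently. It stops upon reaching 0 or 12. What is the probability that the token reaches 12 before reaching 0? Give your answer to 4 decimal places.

With a fair step, P(i) = ½P(i−1) + ½P(i+1) with P(0)=0, P(12)=1 has the linear solution P(i) = i/12.
P(6) = 6/12 = 1/2 ≈ 0.5000.

0.5000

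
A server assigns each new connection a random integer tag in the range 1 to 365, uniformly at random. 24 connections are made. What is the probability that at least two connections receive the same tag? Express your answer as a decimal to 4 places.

It's easier to compute the probability that all 24 are distinct.
P(all distinct) = 365/365 · 364/365 · ··· · 342/365 ≈ 0.4617.
So the probability of at least one match is 1 − 0.4617 = 0.5383.

0.5383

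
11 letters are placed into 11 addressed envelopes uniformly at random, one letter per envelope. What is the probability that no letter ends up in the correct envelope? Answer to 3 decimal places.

This is the derangement probability: permutations of 11 with no fixed point.
D(11) = 11! · (1 − 1/1! + 1/2! − ··· + (−1)^11/11!) = 14684570.
P = 14684570/39916800 = 1468457/3991680 ≈ 0.368.

0.368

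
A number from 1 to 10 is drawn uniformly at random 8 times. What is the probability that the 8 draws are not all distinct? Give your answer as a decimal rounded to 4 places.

0.9819

P(all 8 different) = 10/10 · 9/10 · ··· · 3/10 ≈ 0.0181.
P(at least two equal) = 1 − 0.0181 = 0.9819.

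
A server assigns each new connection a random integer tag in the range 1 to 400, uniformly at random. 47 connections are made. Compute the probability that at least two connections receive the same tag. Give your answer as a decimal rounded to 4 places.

0.9400

It's easier to compute the probability that all 47 are distinct.
P(all distinct) = 400/400 · 399/400 · ··· · 354/400 ≈ 0.0600.
So the probability of at least one match is 1 − 0.0600 = 0.9400.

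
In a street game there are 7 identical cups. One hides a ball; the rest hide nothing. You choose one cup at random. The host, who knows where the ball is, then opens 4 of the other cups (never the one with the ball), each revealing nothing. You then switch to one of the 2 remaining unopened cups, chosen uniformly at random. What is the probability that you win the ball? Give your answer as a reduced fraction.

Your original cup holds the ball with probability 1/7, so the other 6 collectively hold it with probability 6/7.
The host can always find 4 empty cups to open, so the reveals don't change that 6/7; it is now spread over the 2 remaining unopened cups.
P(win by switching) = (6/7) · (1/2) = 3/7.

3/7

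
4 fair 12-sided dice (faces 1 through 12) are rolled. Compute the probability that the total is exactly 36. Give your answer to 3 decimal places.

0.022

There are 12^4 = 20736 equally likely outcomes.
The number of ordered 4-tuples from {1,…,12} summing to 36 is 451.
P(sum = 36) = 451/20736 ≈ 0.022.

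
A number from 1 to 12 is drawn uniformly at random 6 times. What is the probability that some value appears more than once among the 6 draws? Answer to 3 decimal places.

0.777

P(all 6 different) = 12/12 · 11/12 · ··· · 7/12 ≈ 0.223.
P(at least two equal) = 1 − 0.223 = 0.777.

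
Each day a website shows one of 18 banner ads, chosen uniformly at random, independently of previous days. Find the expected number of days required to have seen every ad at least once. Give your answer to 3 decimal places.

62.912

After i distinct types are collected, each trial gives a new one with probability (18−i)/18, so the expected wait for the next new type is 18/(18−i).
E = 18/18 + 18/17 + 18/16 + 18/15 + 18/14 + 18/13 + 18/12 + 18/11 + 18/10 + 18/9 + 18/8 + 18/7 + 18/6 + 18/5 + 18/4 + 18/3 + 18/2 + 18/1 = 42822903/680680 ≈ 62.912.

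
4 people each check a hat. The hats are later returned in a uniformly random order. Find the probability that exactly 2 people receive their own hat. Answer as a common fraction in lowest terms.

Choose which 2 of the 4 are fixed: C(4,2) = 6 ways.
The remaining 2 must have no fixed point: D(2) = 1.
P = 6·1/24 = 1/4.

1/4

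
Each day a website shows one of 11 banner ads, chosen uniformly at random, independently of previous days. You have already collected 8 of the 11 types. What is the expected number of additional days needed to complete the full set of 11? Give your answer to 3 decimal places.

Starting from 8 distinct types, each trial gives a new one with probability (11−i)/11 when i types are held, so the wait for the next new type is 11/(11−i).
E = 11/3 + 11/2 + 11/1 = 121/6 ≈ 20.167.

20.167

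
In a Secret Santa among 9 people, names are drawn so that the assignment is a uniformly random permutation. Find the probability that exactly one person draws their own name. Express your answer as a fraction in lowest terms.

Choose which one is fixed: C(9,1) = 9 ways.
The remaining 8 must have no fixed point: D(8) = 14833.
P = 9·14833/362880 = 2119/5760.

2119/5760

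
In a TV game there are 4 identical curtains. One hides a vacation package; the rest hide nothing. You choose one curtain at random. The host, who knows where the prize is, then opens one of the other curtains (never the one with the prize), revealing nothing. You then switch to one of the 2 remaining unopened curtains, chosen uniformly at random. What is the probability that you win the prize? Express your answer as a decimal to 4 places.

Your original curtain holds the prize with probability 1/4, so the other 3 collectively hold it with probability 3/4.
The host can always find an empty curtain to open, so this doesn't change that 3/4; it is now spread over the 2 remaining unopened curtains.
P(win by switching) = (3/4) · (1/2) = 3/8 ≈ 0.3750.

0.3750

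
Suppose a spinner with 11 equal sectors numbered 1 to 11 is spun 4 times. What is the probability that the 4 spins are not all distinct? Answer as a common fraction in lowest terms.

P(all 4 different) = 11/11 · 10/11 · ··· · 8/11 = 720/1331.
P(at least two equal) = 1 − 720/1331 = 611/1331.

611/1331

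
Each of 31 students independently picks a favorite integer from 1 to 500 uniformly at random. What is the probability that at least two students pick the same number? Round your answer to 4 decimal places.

0.6131

It's easier to compute the probability that all 31 are distinct.
P(all distinct) = 500/500 · 499/500 · ··· · 470/500 ≈ 0.3869.
So the probability of at least one match is 1 − 0.3869 = 0.6131.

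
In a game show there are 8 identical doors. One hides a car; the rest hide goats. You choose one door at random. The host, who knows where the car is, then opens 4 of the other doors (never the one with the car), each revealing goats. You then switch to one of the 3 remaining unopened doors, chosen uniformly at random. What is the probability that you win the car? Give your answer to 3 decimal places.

0.292

Your original door holds the car with probability 1/8, so the other 7 collectively hold it with probability 7/8.
The host can always find 4 empty doors to open, so the reveals don't change that 7/8; it is now spread over the 3 remaining unopened doors.
P(win by switching) = (7/8) · (1/3) = 7/24 ≈ 0.292.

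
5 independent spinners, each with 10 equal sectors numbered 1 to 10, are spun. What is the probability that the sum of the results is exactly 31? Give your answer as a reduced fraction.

There are 10^5 = 100000 equally likely outcomes.
The number of ordered 5-tuples from {1,…,10} summing to 31 is 5280.
P(sum = 31) = 5280/100000 = 33/625.

33/625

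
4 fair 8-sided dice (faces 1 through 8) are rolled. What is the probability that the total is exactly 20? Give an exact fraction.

There are 8^4 = 4096 equally likely outcomes.
The number of ordered 4-tuples from {1,…,8} summing to 20 is 315.
P(sum = 20) = 315/4096.

315/4096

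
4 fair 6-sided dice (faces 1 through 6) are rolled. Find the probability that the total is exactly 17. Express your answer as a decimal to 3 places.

There are 6^4 = 1296 equally likely outcomes.
The number of ordered 4-tuples from {1,…,6} summing to 17 is 104.
P(sum = 17) = 104/1296 = 13/162 ≈ 0.080.

0.080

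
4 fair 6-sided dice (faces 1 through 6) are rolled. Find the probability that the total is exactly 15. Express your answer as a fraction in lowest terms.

35/324

There are 6^4 = 1296 equally likely outcomes.
The number of ordered 4-tuples from {1,…,6} summing to 15 is 140.
P(sum = 15) = 140/1296 = 35/324.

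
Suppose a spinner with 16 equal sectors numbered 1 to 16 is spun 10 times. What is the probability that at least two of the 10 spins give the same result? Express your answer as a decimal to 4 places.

0.9736

P(all 10 different) = 16/16 · 15/16 · ··· · 7/16 ≈ 0.0264.
P(at least two equal) = 1 − 0.0264 = 0.9736.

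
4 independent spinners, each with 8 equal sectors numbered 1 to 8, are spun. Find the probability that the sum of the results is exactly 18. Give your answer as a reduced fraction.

There are 8^4 = 4096 equally likely outcomes.
The number of ordered 4-tuples from {1,…,8} summing to 18 is 344.
P(sum = 18) = 344/4096 = 43/512.

43/512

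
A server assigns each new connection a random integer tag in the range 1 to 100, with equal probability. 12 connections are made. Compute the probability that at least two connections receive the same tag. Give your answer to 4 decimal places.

0.4968

It's easier to compute the probability that all 12 are distinct.
P(all distinct) = 100/100 · 99/100 · ··· · 89/100 ≈ 0.5032.
So the probability of at least one match is 1 − 0.5032 = 0.4968.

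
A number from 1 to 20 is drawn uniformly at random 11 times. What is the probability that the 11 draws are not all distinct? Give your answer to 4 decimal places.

P(all 11 different) = 20/20 · 19/20 · ··· · 10/20 ≈ 0.0327.
P(at least two equal) = 1 − 0.0327 = 0.9673.

0.9673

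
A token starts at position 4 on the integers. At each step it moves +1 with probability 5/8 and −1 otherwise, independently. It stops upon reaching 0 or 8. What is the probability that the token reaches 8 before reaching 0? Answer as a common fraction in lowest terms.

625/706

Let r = q/p = (3/8)/(5/8) = 3/5. The recurrence P(i) = p·P(i+1) + q·P(i−1) with P(0)=0, P(8)=1 gives P(i) = (1 − r^i)/(1 − r^8).
P(4) = (1 − (3/5)^4) / (1 − (3/5)^8) = 625/706.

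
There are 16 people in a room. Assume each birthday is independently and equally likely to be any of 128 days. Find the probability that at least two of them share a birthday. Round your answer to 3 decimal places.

0.624

It's easier to compute the probability that all 16 are distinct.
P(all distinct) = 128/128 · 127/128 · ··· · 113/128 ≈ 0.376.
So the probability of at least one match is 1 − 0.376 = 0.624.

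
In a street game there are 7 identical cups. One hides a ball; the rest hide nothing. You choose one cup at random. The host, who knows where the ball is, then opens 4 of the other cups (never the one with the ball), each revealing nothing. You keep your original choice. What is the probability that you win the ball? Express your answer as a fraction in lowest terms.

The host can always open 4 empty cups regardless of your choice, so the reveals give no information about your original cup.
P(win by staying) = 1/7.

1/7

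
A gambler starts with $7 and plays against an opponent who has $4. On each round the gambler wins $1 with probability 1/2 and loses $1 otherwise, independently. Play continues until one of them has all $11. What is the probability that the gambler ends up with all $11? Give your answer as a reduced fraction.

7/11

With a fair step, P(i) = ½P(i−1) + ½P(i+1) with P(0)=0, P(11)=1 has the linear solution P(i) = i/11.
P(7) = 7/11.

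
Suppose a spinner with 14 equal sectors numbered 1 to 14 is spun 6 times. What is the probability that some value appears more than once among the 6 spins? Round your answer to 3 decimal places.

0.713

P(all 6 different) = 14/14 · 13/14 · ··· · 9/14 ≈ 0.287.
P(at least two equal) = 1 − 0.287 = 0.713.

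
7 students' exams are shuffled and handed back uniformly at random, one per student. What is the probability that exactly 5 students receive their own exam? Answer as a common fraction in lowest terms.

Choose which 5 of the 7 are fixed: C(7,5) = 21 ways.
The remaining 2 must have no fixed point: D(2) = 1.
P = 21·1/5040 = 1/240.

1/240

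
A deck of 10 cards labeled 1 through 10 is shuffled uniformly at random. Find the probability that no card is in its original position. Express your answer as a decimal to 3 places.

0.368

This is the derangement probability: permutations of 10 with no fixed point.
D(10) = 10! · (1 − 1/1! + 1/2! − ··· + (−1)^10/10!) = 1334961.
P = 1334961/3628800 = 16481/44800 ≈ 0.368.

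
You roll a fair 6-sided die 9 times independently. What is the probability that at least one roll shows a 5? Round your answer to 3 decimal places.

0.806

P(no roll shows a 5) = (5/6)^9 ≈ 0.194.
P(at least one) = 1 − 0.194 = 0.806.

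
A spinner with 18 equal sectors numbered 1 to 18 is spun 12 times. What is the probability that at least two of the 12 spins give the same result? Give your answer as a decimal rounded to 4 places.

P(all 12 different) = 18/18 · 17/18 · ··· · 7/18 ≈ 0.0077.
P(at least two equal) = 1 − 0.0077 = 0.9923.

0.9923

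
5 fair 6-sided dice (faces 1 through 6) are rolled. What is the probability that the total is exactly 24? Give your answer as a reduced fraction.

205/7776

There are 6^5 = 7776 equally likely outcomes.
The number of ordered 5-tuples from {1,…,6} summing to 24 is 205.
P(sum = 24) = 205/7776.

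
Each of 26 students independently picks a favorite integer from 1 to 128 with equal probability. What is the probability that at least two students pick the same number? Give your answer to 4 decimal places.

It's easier to compute the probability that all 26 are distinct.
P(all distinct) = 128/128 · 127/128 · ··· · 103/128 ≈ 0.0654.
So the probability of at least one match is 1 − 0.0654 = 0.9346.

0.9346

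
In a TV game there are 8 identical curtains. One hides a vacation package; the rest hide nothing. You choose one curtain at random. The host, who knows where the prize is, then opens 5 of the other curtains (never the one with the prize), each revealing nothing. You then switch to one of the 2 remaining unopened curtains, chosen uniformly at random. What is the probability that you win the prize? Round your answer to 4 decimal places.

Your original curtain holds the prize with probability 1/8, so the other 7 collectively hold it with probability 7/8.
The host can always find 5 empty curtains to open, so the reveals don't change that 7/8; it is now spread over the 2 remaining unopened curtains.
P(win by switching) = (7/8) · (1/2) = 7/16 ≈ 0.4375.

0.4375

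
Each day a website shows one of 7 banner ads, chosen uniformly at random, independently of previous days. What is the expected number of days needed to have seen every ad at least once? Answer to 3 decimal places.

18.150

After i distinct types are collected, each trial gives a new one with probability (7−i)/7, so the expected wait for the next new type is 7/(7−i).
E = 7/7 + 7/6 + 7/5 + 7/4 + 7/3 + 7/2 + 7/1 = 363/20 ≈ 18.150.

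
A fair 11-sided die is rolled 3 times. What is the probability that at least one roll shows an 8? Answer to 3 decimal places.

0.249

P(no roll shows an 8) = (10/11)^3 ≈ 0.751.
P(at least one) = 1 − 0.751 = 0.249.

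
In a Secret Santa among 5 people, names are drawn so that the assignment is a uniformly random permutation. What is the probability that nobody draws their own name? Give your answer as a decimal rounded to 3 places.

This is the derangement probability: permutations of 5 with no fixed point.
D(5) = 5! · (1 − 1/1! + 1/2! − ··· + (−1)^5/5!) = 44.
P = 44/120 = 11/30 ≈ 0.367.

0.367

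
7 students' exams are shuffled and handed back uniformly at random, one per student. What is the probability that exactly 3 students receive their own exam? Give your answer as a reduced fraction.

1/16

Choose which 3 of the 7 are fixed: C(7,3) = 35 ways.
The remaining 4 must have no fixed point: D(4) = 9.
P = 35·9/5040 = 1/16.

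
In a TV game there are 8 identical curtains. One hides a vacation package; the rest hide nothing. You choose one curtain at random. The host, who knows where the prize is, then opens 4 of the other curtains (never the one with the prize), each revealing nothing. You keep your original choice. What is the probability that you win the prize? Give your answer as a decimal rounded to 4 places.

The host can always open 4 empty curtains regardless of your choice, so the reveals give no information about your original curtain.
P(win by staying) = 1/8 ≈ 0.1250.

0.1250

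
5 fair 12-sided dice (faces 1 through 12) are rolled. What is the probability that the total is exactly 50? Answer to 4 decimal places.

There are 12^5 = 248832 equally likely outcomes.
The number of ordered 5-tuples from {1,…,12} summing to 50 is 1001.
P(sum = 50) = 1001/248832 ≈ 0.0040.

0.0040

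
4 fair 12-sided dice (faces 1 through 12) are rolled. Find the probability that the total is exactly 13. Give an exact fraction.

55/5184

There are 12^4 = 20736 equally likely outcomes.
The number of ordered 4-tuples from {1,…,12} summing to 13 is 220.
P(sum = 13) = 220/20736 = 55/5184.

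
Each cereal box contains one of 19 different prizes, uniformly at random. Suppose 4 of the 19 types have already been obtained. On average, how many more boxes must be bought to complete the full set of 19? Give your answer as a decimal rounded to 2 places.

63.05

Starting from 4 distinct types, each trial gives a new one with probability (19−i)/19 when i types are held, so the wait for the next new type is 19/(19−i).
E = 19/15 + 19/14 + 19/13 + 19/12 + 19/11 + 19/10 + 19/9 + 19/8 + 19/7 + 19/6 + 19/5 + 19/4 + 19/3 + 19/2 + 19/1 = 22719383/360360 ≈ 63.05.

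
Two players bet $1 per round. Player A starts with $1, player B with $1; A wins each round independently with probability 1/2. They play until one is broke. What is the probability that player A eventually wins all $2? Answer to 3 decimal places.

0.500

With a fair step, P(i) = ½P(i−1) + ½P(i+1) with P(0)=0, P(2)=1 has the linear solution P(i) = i/2.
P(1) = 1/2 ≈ 0.500.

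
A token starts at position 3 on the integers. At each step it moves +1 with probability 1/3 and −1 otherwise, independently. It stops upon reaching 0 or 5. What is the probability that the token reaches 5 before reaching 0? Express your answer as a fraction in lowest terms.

7/31

Let r = q/p = (2/3)/(1/3) = 2. The recurrence P(i) = p·P(i+1) + q·P(i−1) with P(0)=0, P(5)=1 gives P(i) = (1 − r^i)/(1 − r^5).
P(3) = (1 − (2)^3) / (1 − (2)^5) = 7/31.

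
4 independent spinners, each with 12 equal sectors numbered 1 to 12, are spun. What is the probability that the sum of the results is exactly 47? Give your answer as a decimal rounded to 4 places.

0.0002

There are 12^4 = 20736 equally likely outcomes.
The number of ordered 4-tuples from {1,…,12} summing to 47 is 4.
P(sum = 47) = 4/20736 = 1/5184 ≈ 0.0002.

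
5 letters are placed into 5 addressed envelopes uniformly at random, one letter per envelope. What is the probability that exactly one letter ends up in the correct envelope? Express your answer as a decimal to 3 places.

Choose which one is fixed: C(5,1) = 5 ways.
The remaining 4 must have no fixed point: D(4) = 9.
P = 5·9/120 = 3/8 ≈ 0.375.

0.375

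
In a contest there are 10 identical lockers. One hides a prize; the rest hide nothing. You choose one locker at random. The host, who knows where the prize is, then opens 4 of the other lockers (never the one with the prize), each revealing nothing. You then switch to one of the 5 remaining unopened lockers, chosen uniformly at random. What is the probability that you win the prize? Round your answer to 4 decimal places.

0.1800

Your original locker holds the prize with probability 1/10, so the other 9 collectively hold it with probability 9/10.
The host can always find 4 empty lockers to open, so the reveals don't change that 9/10; it is now spread over the 5 remaining unopened lockers.
P(win by switching) = (9/10) · (1/5) = 9/50 ≈ 0.1800.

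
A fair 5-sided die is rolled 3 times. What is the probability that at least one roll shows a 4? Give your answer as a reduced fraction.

P(no roll shows a 4) = (4/5)^3 = 64/125.
P(at least one) = 1 − 64/125 = 61/125.

61/125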